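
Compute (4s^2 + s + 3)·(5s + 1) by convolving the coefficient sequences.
Ascending coefficients: a = [3, 1, 4], b = [1, 5]. c[0] = 3×1 = 3; c[1] = 3×5 + 1×1 = 16; c[2] = 1×5 + 4×1 = 9; c[3] = 4×5 = 20. Result coefficients: [3, 16, 9, 20] → 20s^3 + 9s^2 + 16s + 3

20s^3 + 9s^2 + 16s + 3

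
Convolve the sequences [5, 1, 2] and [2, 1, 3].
y[0] = 5×2 = 10; y[1] = 5×1 + 1×2 = 7; y[2] = 5×3 + 1×1 + 2×2 = 20; y[3] = 1×3 + 2×1 = 5; y[4] = 2×3 = 6

[10, 7, 20, 5, 6]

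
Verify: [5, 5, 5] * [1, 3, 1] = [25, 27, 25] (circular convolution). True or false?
Recompute circular convolution of [5, 5, 5] and [1, 3, 1]: y[0] = 5×1 + 5×1 + 5×3 = 25; y[1] = 5×3 + 5×1 + 5×1 = 25; y[2] = 5×1 + 5×3 + 5×1 = 25 → [25, 25, 25]. Compare to given [25, 27, 25]: they differ at index 1: given 27, correct 25, so answer: No

No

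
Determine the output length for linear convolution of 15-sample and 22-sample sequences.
Linear/full convolution length: m + n - 1 = 15 + 22 - 1 = 36

36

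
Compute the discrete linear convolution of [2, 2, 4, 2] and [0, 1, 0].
y[0] = 2×0 = 0; y[1] = 2×1 + 2×0 = 2; y[2] = 2×0 + 2×1 + 4×0 = 2; y[3] = 2×0 + 4×1 + 2×0 = 4; y[4] = 4×0 + 2×1 = 2; y[5] = 2×0 = 0

[0, 2, 2, 4, 2, 0]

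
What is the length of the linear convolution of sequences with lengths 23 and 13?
Linear/full convolution length: m + n - 1 = 23 + 13 - 1 = 35

35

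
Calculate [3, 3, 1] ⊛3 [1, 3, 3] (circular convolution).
Use y[k] = Σ_j u[j]·v[(k-j) mod 3]. y[0] = 3×1 + 3×3 + 1×3 = 15; y[1] = 3×3 + 3×1 + 1×3 = 15; y[2] = 3×3 + 3×3 + 1×1 = 19. Result: [15, 15, 19]

[15, 15, 19]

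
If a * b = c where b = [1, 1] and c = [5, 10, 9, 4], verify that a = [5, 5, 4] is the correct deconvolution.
Forward-compute [5, 5, 4] * [1, 1]: c[0] = 5×1 = 5; c[1] = 5×1 + 5×1 = 10; c[2] = 5×1 + 4×1 = 9; c[3] = 4×1 = 4 → [5, 10, 9, 4]. Matches given c = [5, 10, 9, 4], so verified.

Verified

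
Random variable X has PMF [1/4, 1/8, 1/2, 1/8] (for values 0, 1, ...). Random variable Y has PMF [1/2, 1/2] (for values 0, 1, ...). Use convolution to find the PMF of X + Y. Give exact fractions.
P(X+Y=k) = Σ_i P(X=i)·P(Y=k-i) — a convolution of [1/4, 1/8, 1/2, 1/8] and [1/2, 1/2]. P(X+Y=0) = (1/4)×(1/2) = 1/8; P(X+Y=1) = (1/4)×(1/2) + (1/8)×(1/2) = 1/8 + 1/16 = 3/16; P(X+Y=2) = (1/8)×(1/2) + (1/2)×(1/2) = 1/16 + 1/4 = 5/16; P(X+Y=3) = (1/2)×(1/2) + (1/8)×(1/2) = 1/4 + 1/16 = 5/16; P(X+Y=4) = (1/8)×(1/2) = 1/16. PMF: [1/8, 3/16, 5/16, 5/16, 1/16] (sums to 1 ✓)

[1/8, 3/16, 5/16, 5/16, 1/16]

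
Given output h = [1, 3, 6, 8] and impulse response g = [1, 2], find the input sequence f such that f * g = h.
Deconvolve h=[1, 3, 6, 8] by g=[1, 2]. Since g[0]=1, solve forward: f[0] = h[0] / 1 = 1; f[1] = (h[1] - 1×2) / 1 = 1; f[2] = (h[2] - 1×2) / 1 = 4. So f = [1, 1, 4]. Check by forward convolution: h[0] = 1×1 = 1; h[1] = 1×2 + 1×1 = 3; h[2] = 1×2 + 4×1 = 6; h[3] = 4×2 = 8

[1, 1, 4]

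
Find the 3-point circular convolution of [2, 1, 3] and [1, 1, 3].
Use y[k] = Σ_j a[j]·b[(k-j) mod 3]. y[0] = 2×1 + 1×3 + 3×1 = 8; y[1] = 2×1 + 1×1 + 3×3 = 12; y[2] = 2×3 + 1×1 + 3×1 = 10. Result: [8, 12, 10]

[8, 12, 10]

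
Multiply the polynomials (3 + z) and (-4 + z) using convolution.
Ascending coefficients: a = [3, 1], b = [-4, 1]. c[0] = 3×-4 = -12; c[1] = 3×1 + 1×-4 = -1; c[2] = 1×1 = 1. Result coefficients: [-12, -1, 1] → -12 - z + z^2

-12 - z + z^2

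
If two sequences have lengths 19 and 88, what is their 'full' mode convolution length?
Linear/full convolution length: m + n - 1 = 19 + 88 - 1 = 106

106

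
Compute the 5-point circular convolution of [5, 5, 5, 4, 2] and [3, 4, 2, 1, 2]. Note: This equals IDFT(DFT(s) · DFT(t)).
Either evaluate y[k] = Σ_j s[j]·t[(k-j) mod 5] directly, or use IDFT(DFT(s) · DFT(t)). y[0] = 5×3 + 5×2 + 5×1 + 4×2 + 2×4 = 46; y[1] = 5×4 + 5×3 + 5×2 + 4×1 + 2×2 = 53; y[2] = 5×2 + 5×4 + 5×3 + 4×2 + 2×1 = 55; y[3] = 5×1 + 5×2 + 5×4 + 4×3 + 2×2 = 51; y[4] = 5×2 + 5×1 + 5×2 + 4×4 + 2×3 = 47. Result: [46, 53, 55, 51, 47]

[46, 53, 55, 51, 47]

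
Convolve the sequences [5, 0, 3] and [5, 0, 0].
y[0] = 5×5 = 25; y[1] = 5×0 + 0×5 = 0; y[2] = 5×0 + 0×0 + 3×5 = 15; y[3] = 0×0 + 3×0 = 0; y[4] = 3×0 = 0

[25, 0, 15, 0, 0]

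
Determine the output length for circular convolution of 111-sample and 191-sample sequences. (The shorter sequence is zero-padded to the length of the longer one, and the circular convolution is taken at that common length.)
Circular convolution (zero-padding the shorter input) has length max(m, n) = max(111, 191) = 191

191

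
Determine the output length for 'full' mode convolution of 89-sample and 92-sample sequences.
Linear/full convolution length: m + n - 1 = 89 + 92 - 1 = 180

180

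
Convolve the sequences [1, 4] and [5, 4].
y[0] = 1×5 = 5; y[1] = 1×4 + 4×5 = 24; y[2] = 4×4 = 16

[5, 24, 16]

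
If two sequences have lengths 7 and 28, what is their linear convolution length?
Linear/full convolution length: m + n - 1 = 7 + 28 - 1 = 34

34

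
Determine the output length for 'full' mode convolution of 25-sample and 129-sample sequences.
Linear/full convolution length: m + n - 1 = 25 + 129 - 1 = 153

153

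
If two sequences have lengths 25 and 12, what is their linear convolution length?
Linear/full convolution length: m + n - 1 = 25 + 12 - 1 = 36

36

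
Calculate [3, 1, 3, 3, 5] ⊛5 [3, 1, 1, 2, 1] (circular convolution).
Use y[k] = Σ_j f[j]·g[(k-j) mod 5]. y[0] = 3×3 + 1×1 + 3×2 + 3×1 + 5×1 = 24; y[1] = 3×1 + 1×3 + 3×1 + 3×2 + 5×1 = 20; y[2] = 3×1 + 1×1 + 3×3 + 3×1 + 5×2 = 26; y[3] = 3×2 + 1×1 + 3×1 + 3×3 + 5×1 = 24; y[4] = 3×1 + 1×2 + 3×1 + 3×1 + 5×3 = 26. Result: [24, 20, 26, 24, 26]

[24, 20, 26, 24, 26]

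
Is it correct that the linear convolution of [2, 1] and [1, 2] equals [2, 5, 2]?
Recompute linear convolution of [2, 1] and [1, 2]: y[0] = 2×1 = 2; y[1] = 2×2 + 1×1 = 5; y[2] = 1×2 = 2 → [2, 5, 2]. Given [2, 5, 2] matches, so answer: Yes

Yes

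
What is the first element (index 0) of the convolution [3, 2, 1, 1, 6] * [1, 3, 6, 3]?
Use y[k] = Σ_i a[i]·b[k-i] at k=0. y[0] = 3×1 = 3

3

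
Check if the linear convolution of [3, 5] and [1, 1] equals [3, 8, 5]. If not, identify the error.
Recompute linear convolution of [3, 5] and [1, 1]: y[0] = 3×1 = 3; y[1] = 3×1 + 5×1 = 8; y[2] = 5×1 = 5 → [3, 8, 5]. Given [3, 8, 5] matches, so answer: Yes

Yes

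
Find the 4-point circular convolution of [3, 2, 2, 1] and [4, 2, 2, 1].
Use y[k] = Σ_j s[j]·t[(k-j) mod 4]. y[0] = 3×4 + 2×1 + 2×2 + 1×2 = 20; y[1] = 3×2 + 2×4 + 2×1 + 1×2 = 18; y[2] = 3×2 + 2×2 + 2×4 + 1×1 = 19; y[3] = 3×1 + 2×2 + 2×2 + 1×4 = 15. Result: [20, 18, 19, 15]

[20, 18, 19, 15]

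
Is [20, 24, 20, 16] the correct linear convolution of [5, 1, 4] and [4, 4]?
Recompute linear convolution of [5, 1, 4] and [4, 4]: y[0] = 5×4 = 20; y[1] = 5×4 + 1×4 = 24; y[2] = 1×4 + 4×4 = 20; y[3] = 4×4 = 16 → [20, 24, 20, 16]. Given [20, 24, 20, 16] matches, so answer: Yes

Yes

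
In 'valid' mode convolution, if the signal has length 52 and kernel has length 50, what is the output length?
'Valid' mode counts only positions where the kernel fully overlaps the signal: m - n + 1 = 52 - 50 + 1 = 3

3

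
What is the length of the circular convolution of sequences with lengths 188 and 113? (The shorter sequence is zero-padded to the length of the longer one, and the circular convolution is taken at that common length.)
Circular convolution (zero-padding the shorter input) has length max(m, n) = max(188, 113) = 188

188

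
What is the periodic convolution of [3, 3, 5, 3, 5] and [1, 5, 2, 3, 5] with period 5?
Use y[k] = Σ_j a[j]·b[(k-j) mod 5]. y[0] = 3×1 + 3×5 + 5×3 + 3×2 + 5×5 = 64; y[1] = 3×5 + 3×1 + 5×5 + 3×3 + 5×2 = 62; y[2] = 3×2 + 3×5 + 5×1 + 3×5 + 5×3 = 56; y[3] = 3×3 + 3×2 + 5×5 + 3×1 + 5×5 = 68; y[4] = 3×5 + 3×3 + 5×2 + 3×5 + 5×1 = 54. Result: [64, 62, 56, 68, 54]

[64, 62, 56, 68, 54]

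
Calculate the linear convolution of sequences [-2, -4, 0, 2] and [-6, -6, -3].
y[0] = -2×-6 = 12; y[1] = -2×-6 + -4×-6 = 36; y[2] = -2×-3 + -4×-6 + 0×-6 = 30; y[3] = -4×-3 + 0×-6 + 2×-6 = 0; y[4] = 0×-3 + 2×-6 = -12; y[5] = 2×-3 = -6

[12, 36, 30, 0, -12, -6]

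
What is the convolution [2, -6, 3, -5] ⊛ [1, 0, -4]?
y[0] = 2×1 = 2; y[1] = 2×0 + -6×1 = -6; y[2] = 2×-4 + -6×0 + 3×1 = -5; y[3] = -6×-4 + 3×0 + -5×1 = 19; y[4] = 3×-4 + -5×0 = -12; y[5] = -5×-4 = 20

[2, -6, -5, 19, -12, 20]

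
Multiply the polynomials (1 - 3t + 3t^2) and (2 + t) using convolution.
Ascending coefficients: a = [1, -3, 3], b = [2, 1]. c[0] = 1×2 = 2; c[1] = 1×1 + -3×2 = -5; c[2] = -3×1 + 3×2 = 3; c[3] = 3×1 = 3. Result coefficients: [2, -5, 3, 3] → 2 - 5t + 3t^2 + 3t^3

2 - 5t + 3t^2 + 3t^3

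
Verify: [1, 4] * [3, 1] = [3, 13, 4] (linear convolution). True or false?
Recompute linear convolution of [1, 4] and [3, 1]: y[0] = 1×3 = 3; y[1] = 1×1 + 4×3 = 13; y[2] = 4×1 = 4 → [3, 13, 4]. Given [3, 13, 4] matches, so answer: Yes

Yes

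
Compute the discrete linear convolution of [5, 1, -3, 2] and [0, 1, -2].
y[0] = 5×0 = 0; y[1] = 5×1 + 1×0 = 5; y[2] = 5×-2 + 1×1 + -3×0 = -9; y[3] = 1×-2 + -3×1 + 2×0 = -5; y[4] = -3×-2 + 2×1 = 8; y[5] = 2×-2 = -4

[0, 5, -9, -5, 8, -4]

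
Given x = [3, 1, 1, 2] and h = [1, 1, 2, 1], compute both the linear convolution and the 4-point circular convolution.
Linear: y_lin[0] = 3×1 = 3; y_lin[1] = 3×1 + 1×1 = 4; y_lin[2] = 3×2 + 1×1 + 1×1 = 8; y_lin[3] = 3×1 + 1×2 + 1×1 + 2×1 = 8; y_lin[4] = 1×1 + 1×2 + 2×1 = 5; y_lin[5] = 1×1 + 2×2 = 5; y_lin[6] = 2×1 = 2 → [3, 4, 8, 8, 5, 5, 2]. Circular (length 4): y[0] = 3×1 + 1×1 + 1×2 + 2×1 = 8; y[1] = 3×1 + 1×1 + 1×1 + 2×2 = 9; y[2] = 3×2 + 1×1 + 1×1 + 2×1 = 10; y[3] = 3×1 + 1×2 + 1×1 + 2×1 = 8 → [8, 9, 10, 8]

Linear: [3, 4, 8, 8, 5, 5, 2], Circular: [8, 9, 10, 8]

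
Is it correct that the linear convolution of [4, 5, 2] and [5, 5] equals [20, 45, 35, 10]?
Recompute linear convolution of [4, 5, 2] and [5, 5]: y[0] = 4×5 = 20; y[1] = 4×5 + 5×5 = 45; y[2] = 5×5 + 2×5 = 35; y[3] = 2×5 = 10 → [20, 45, 35, 10]. Given [20, 45, 35, 10] matches, so answer: Yes

Yes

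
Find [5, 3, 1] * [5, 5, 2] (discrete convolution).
y[0] = 5×5 = 25; y[1] = 5×5 + 3×5 = 40; y[2] = 5×2 + 3×5 + 1×5 = 30; y[3] = 3×2 + 1×5 = 11; y[4] = 1×2 = 2

[25, 40, 30, 11, 2]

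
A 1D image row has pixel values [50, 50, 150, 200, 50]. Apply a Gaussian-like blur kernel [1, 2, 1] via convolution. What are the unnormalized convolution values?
Convolve image row [50, 50, 150, 200, 50] with kernel [1, 2, 1]: y[0] = 50×1 = 50; y[1] = 50×2 + 50×1 = 150; y[2] = 50×1 + 50×2 + 150×1 = 300; y[3] = 50×1 + 150×2 + 200×1 = 550; y[4] = 150×1 + 200×2 + 50×1 = 600; y[5] = 200×1 + 50×2 = 300; y[6] = 50×1 = 50 → [50, 150, 300, 550, 600, 300, 50]. Normalization factor = sum(kernel) = 4.

[50, 150, 300, 550, 600, 300, 50]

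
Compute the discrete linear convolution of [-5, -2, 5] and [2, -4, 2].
y[0] = -5×2 = -10; y[1] = -5×-4 + -2×2 = 16; y[2] = -5×2 + -2×-4 + 5×2 = 8; y[3] = -2×2 + 5×-4 = -24; y[4] = 5×2 = 10

[-10, 16, 8, -24, 10]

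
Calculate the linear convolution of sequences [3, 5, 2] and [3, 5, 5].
y[0] = 3×3 = 9; y[1] = 3×5 + 5×3 = 30; y[2] = 3×5 + 5×5 + 2×3 = 46; y[3] = 5×5 + 2×5 = 35; y[4] = 2×5 = 10

[9, 30, 46, 35, 10]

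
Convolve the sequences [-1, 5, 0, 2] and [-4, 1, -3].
y[0] = -1×-4 = 4; y[1] = -1×1 + 5×-4 = -21; y[2] = -1×-3 + 5×1 + 0×-4 = 8; y[3] = 5×-3 + 0×1 + 2×-4 = -23; y[4] = 0×-3 + 2×1 = 2; y[5] = 2×-3 = -6

[4, -21, 8, -23, 2, -6]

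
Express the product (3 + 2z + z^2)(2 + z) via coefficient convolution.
Ascending coefficients: a = [3, 2, 1], b = [2, 1]. c[0] = 3×2 = 6; c[1] = 3×1 + 2×2 = 7; c[2] = 2×1 + 1×2 = 4; c[3] = 1×1 = 1. Result coefficients: [6, 7, 4, 1] → 6 + 7z + 4z^2 + z^3

6 + 7z + 4z^2 + z^3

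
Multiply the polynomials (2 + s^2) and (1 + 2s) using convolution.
Ascending coefficients: a = [2, 0, 1], b = [1, 2]. c[0] = 2×1 = 2; c[1] = 2×2 + 0×1 = 4; c[2] = 0×2 + 1×1 = 1; c[3] = 1×2 = 2. Result coefficients: [2, 4, 1, 2] → 2 + 4s + s^2 + 2s^3

2 + 4s + s^2 + 2s^3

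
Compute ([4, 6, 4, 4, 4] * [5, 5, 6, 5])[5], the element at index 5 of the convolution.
Use y[k] = Σ_i a[i]·b[k-i] at k=5. y[5] = 4×5 + 4×6 + 4×5 = 64

64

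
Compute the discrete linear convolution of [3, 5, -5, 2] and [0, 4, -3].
y[0] = 3×0 = 0; y[1] = 3×4 + 5×0 = 12; y[2] = 3×-3 + 5×4 + -5×0 = 11; y[3] = 5×-3 + -5×4 + 2×0 = -35; y[4] = -5×-3 + 2×4 = 23; y[5] = 2×-3 = -6

[0, 12, 11, -35, 23, -6]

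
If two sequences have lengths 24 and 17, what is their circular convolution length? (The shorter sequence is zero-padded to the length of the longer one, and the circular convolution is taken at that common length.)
Circular convolution (zero-padding the shorter input) has length max(m, n) = max(24, 17) = 24

24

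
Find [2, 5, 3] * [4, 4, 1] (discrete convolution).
y[0] = 2×4 = 8; y[1] = 2×4 + 5×4 = 28; y[2] = 2×1 + 5×4 + 3×4 = 34; y[3] = 5×1 + 3×4 = 17; y[4] = 3×1 = 3

[8, 28, 34, 17, 3]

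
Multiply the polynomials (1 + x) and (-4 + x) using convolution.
Ascending coefficients: a = [1, 1], b = [-4, 1]. c[0] = 1×-4 = -4; c[1] = 1×1 + 1×-4 = -3; c[2] = 1×1 = 1. Result coefficients: [-4, -3, 1] → -4 - 3x + x^2

-4 - 3x + x^2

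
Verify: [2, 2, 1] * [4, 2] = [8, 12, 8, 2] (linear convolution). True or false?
Recompute linear convolution of [2, 2, 1] and [4, 2]: y[0] = 2×4 = 8; y[1] = 2×2 + 2×4 = 12; y[2] = 2×2 + 1×4 = 8; y[3] = 1×2 = 2 → [8, 12, 8, 2]. Given [8, 12, 8, 2] matches, so answer: Yes

Yes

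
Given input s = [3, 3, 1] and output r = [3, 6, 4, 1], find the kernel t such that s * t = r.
Output length 4 = len(s) + len(t) - 1 ⇒ len(t) = 2. Solve t forward using t[k] = (r[k] - Σ_{i≥1} s[i]·t[k-i]) / s[0]: t[0] = r[0] / s[0] = 3 / 3 = 1; t[1] = (r[1] - 3×1) / s[0] = (6 - 3×1) / 3 = 1. So t = [1, 1]. Forward-check [3, 3, 1] * [1, 1]: r[0] = 3×1 = 3; r[1] = 3×1 + 3×1 = 6; r[2] = 3×1 + 1×1 = 4; r[3] = 1×1 = 1 → [3, 6, 4, 1] ✓

[1, 1]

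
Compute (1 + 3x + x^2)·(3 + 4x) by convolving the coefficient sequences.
Ascending coefficients: a = [1, 3, 1], b = [3, 4]. c[0] = 1×3 = 3; c[1] = 1×4 + 3×3 = 13; c[2] = 3×4 + 1×3 = 15; c[3] = 1×4 = 4. Result coefficients: [3, 13, 15, 4] → 3 + 13x + 15x^2 + 4x^3

3 + 13x + 15x^2 + 4x^3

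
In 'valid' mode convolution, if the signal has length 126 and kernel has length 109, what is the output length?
'Valid' mode counts only positions where the kernel fully overlaps the signal: m - n + 1 = 126 - 109 + 1 = 18

18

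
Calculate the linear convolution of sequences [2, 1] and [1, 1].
y[0] = 2×1 = 2; y[1] = 2×1 + 1×1 = 3; y[2] = 1×1 = 1

[2, 3, 1]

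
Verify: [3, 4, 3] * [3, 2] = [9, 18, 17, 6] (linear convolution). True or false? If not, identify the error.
Recompute linear convolution of [3, 4, 3] and [3, 2]: y[0] = 3×3 = 9; y[1] = 3×2 + 4×3 = 18; y[2] = 4×2 + 3×3 = 17; y[3] = 3×2 = 6 → [9, 18, 17, 6]. Given [9, 18, 17, 6] matches, so answer: Yes

Yes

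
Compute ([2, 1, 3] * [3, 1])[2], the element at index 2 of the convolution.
Use y[k] = Σ_i a[i]·b[k-i] at k=2. y[2] = 1×1 + 3×3 = 10

10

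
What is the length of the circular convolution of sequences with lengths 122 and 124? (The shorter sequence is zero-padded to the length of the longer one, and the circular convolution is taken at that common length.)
Circular convolution (zero-padding the shorter input) has length max(m, n) = max(122, 124) = 124

124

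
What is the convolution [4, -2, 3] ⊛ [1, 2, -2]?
y[0] = 4×1 = 4; y[1] = 4×2 + -2×1 = 6; y[2] = 4×-2 + -2×2 + 3×1 = -9; y[3] = -2×-2 + 3×2 = 10; y[4] = 3×-2 = -6

[4, 6, -9, 10, -6]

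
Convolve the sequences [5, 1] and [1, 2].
y[0] = 5×1 = 5; y[1] = 5×2 + 1×1 = 11; y[2] = 1×2 = 2

[5, 11, 2]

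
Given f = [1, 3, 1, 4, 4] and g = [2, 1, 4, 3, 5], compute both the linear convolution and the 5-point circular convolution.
Linear: y_lin[0] = 1×2 = 2; y_lin[1] = 1×1 + 3×2 = 7; y_lin[2] = 1×4 + 3×1 + 1×2 = 9; y_lin[3] = 1×3 + 3×4 + 1×1 + 4×2 = 24; y_lin[4] = 1×5 + 3×3 + 1×4 + 4×1 + 4×2 = 30; y_lin[5] = 3×5 + 1×3 + 4×4 + 4×1 = 38; y_lin[6] = 1×5 + 4×3 + 4×4 = 33; y_lin[7] = 4×5 + 4×3 = 32; y_lin[8] = 4×5 = 20 → [2, 7, 9, 24, 30, 38, 33, 32, 20]. Circular (length 5): y[0] = 1×2 + 3×5 + 1×3 + 4×4 + 4×1 = 40; y[1] = 1×1 + 3×2 + 1×5 + 4×3 + 4×4 = 40; y[2] = 1×4 + 3×1 + 1×2 + 4×5 + 4×3 = 41; y[3] = 1×3 + 3×4 + 1×1 + 4×2 + 4×5 = 44; y[4] = 1×5 + 3×3 + 1×4 + 4×1 + 4×2 = 30 → [40, 40, 41, 44, 30]

Linear: [2, 7, 9, 24, 30, 38, 33, 32, 20], Circular: [40, 40, 41, 44, 30]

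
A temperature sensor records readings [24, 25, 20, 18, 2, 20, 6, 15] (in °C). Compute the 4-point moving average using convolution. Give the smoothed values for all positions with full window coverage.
4-point moving average kernel = [1, 1, 1, 1]. Apply in 'valid' mode (full window coverage): avg[0] = (24 + 25 + 20 + 18) / 4 = 21.75; avg[1] = (25 + 20 + 18 + 2) / 4 = 16.25; avg[2] = (20 + 18 + 2 + 20) / 4 = 15.0; avg[3] = (18 + 2 + 20 + 6) / 4 = 11.5; avg[4] = (2 + 20 + 6 + 15) / 4 = 10.75. Smoothed values: [21.75, 16.25, 15.0, 11.5, 10.75]

[21.75, 16.25, 15.0, 11.5, 10.75]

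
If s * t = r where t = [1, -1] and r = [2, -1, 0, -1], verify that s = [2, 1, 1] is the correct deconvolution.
Forward-compute [2, 1, 1] * [1, -1]: r[0] = 2×1 = 2; r[1] = 2×-1 + 1×1 = -1; r[2] = 1×-1 + 1×1 = 0; r[3] = 1×-1 = -1 → [2, -1, 0, -1]. Matches given r = [2, -1, 0, -1], so verified.

Verified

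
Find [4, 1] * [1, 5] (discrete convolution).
y[0] = 4×1 = 4; y[1] = 4×5 + 1×1 = 21; y[2] = 1×5 = 5

[4, 21, 5]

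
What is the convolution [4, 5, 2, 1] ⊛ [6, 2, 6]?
y[0] = 4×6 = 24; y[1] = 4×2 + 5×6 = 38; y[2] = 4×6 + 5×2 + 2×6 = 46; y[3] = 5×6 + 2×2 + 1×6 = 40; y[4] = 2×6 + 1×2 = 14; y[5] = 1×6 = 6

[24, 38, 46, 40, 14, 6]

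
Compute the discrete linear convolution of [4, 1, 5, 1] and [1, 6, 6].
y[0] = 4×1 = 4; y[1] = 4×6 + 1×1 = 25; y[2] = 4×6 + 1×6 + 5×1 = 35; y[3] = 1×6 + 5×6 + 1×1 = 37; y[4] = 5×6 + 1×6 = 36; y[5] = 1×6 = 6

[4, 25, 35, 37, 36, 6]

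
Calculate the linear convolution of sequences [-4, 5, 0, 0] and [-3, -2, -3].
y[0] = -4×-3 = 12; y[1] = -4×-2 + 5×-3 = -7; y[2] = -4×-3 + 5×-2 + 0×-3 = 2; y[3] = 5×-3 + 0×-2 + 0×-3 = -15; y[4] = 0×-3 + 0×-2 = 0; y[5] = 0×-3 = 0

[12, -7, 2, -15, 0, 0]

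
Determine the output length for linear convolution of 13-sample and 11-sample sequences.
Linear/full convolution length: m + n - 1 = 13 + 11 - 1 = 23

23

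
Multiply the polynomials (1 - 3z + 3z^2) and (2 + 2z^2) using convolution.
Ascending coefficients: a = [1, -3, 3], b = [2, 0, 2]. c[0] = 1×2 = 2; c[1] = 1×0 + -3×2 = -6; c[2] = 1×2 + -3×0 + 3×2 = 8; c[3] = -3×2 + 3×0 = -6; c[4] = 3×2 = 6. Result coefficients: [2, -6, 8, -6, 6] → 2 - 6z + 8z^2 - 6z^3 + 6z^4

2 - 6z + 8z^2 - 6z^3 + 6z^4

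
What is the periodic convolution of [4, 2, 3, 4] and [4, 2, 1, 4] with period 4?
Use y[k] = Σ_j s[j]·t[(k-j) mod 4]. y[0] = 4×4 + 2×4 + 3×1 + 4×2 = 35; y[1] = 4×2 + 2×4 + 3×4 + 4×1 = 32; y[2] = 4×1 + 2×2 + 3×4 + 4×4 = 36; y[3] = 4×4 + 2×1 + 3×2 + 4×4 = 40. Result: [35, 32, 36, 40]

[35, 32, 36, 40]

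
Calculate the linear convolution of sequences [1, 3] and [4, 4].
y[0] = 1×4 = 4; y[1] = 1×4 + 3×4 = 16; y[2] = 3×4 = 12

[4, 16, 12]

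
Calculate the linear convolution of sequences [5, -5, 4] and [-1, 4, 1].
y[0] = 5×-1 = -5; y[1] = 5×4 + -5×-1 = 25; y[2] = 5×1 + -5×4 + 4×-1 = -19; y[3] = -5×1 + 4×4 = 11; y[4] = 4×1 = 4

[-5, 25, -19, 11, 4]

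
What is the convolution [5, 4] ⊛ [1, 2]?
y[0] = 5×1 = 5; y[1] = 5×2 + 4×1 = 14; y[2] = 4×2 = 8

[5, 14, 8]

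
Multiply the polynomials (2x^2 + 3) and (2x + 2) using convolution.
Ascending coefficients: a = [3, 0, 2], b = [2, 2]. c[0] = 3×2 = 6; c[1] = 3×2 + 0×2 = 6; c[2] = 0×2 + 2×2 = 4; c[3] = 2×2 = 4. Result coefficients: [6, 6, 4, 4] → 4x^3 + 4x^2 + 6x + 6

4x^3 + 4x^2 + 6x + 6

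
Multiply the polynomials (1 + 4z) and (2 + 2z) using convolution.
Ascending coefficients: a = [1, 4], b = [2, 2]. c[0] = 1×2 = 2; c[1] = 1×2 + 4×2 = 10; c[2] = 4×2 = 8. Result coefficients: [2, 10, 8] → 2 + 10z + 8z^2

2 + 10z + 8z^2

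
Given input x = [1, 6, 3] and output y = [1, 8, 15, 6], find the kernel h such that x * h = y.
Output length 4 = len(x) + len(h) - 1 ⇒ len(h) = 2. Solve h forward using h[k] = (y[k] - Σ_{i≥1} x[i]·h[k-i]) / x[0]: h[0] = y[0] / x[0] = 1 / 1 = 1; h[1] = (y[1] - 6×1) / x[0] = (8 - 6×1) / 1 = 2. So h = [1, 2]. Forward-check [1, 6, 3] * [1, 2]: y[0] = 1×1 = 1; y[1] = 1×2 + 6×1 = 8; y[2] = 6×2 + 3×1 = 15; y[3] = 3×2 = 6 → [1, 8, 15, 6] ✓

[1, 2]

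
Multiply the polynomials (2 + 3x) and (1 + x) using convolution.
Ascending coefficients: a = [2, 3], b = [1, 1]. c[0] = 2×1 = 2; c[1] = 2×1 + 3×1 = 5; c[2] = 3×1 = 3. Result coefficients: [2, 5, 3] → 2 + 5x + 3x^2

2 + 5x + 3x^2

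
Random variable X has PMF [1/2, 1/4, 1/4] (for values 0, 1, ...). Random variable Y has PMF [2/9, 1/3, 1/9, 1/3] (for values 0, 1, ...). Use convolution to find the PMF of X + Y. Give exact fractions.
P(X+Y=k) = Σ_i P(X=i)·P(Y=k-i) — a convolution of [1/2, 1/4, 1/4] and [2/9, 1/3, 1/9, 1/3]. P(X+Y=0) = (1/2)×(2/9) = 1/9; P(X+Y=1) = (1/2)×(1/3) + (1/4)×(2/9) = 1/6 + 1/18 = 2/9; P(X+Y=2) = (1/2)×(1/9) + (1/4)×(1/3) + (1/4)×(2/9) = 1/18 + 1/12 + 1/18 = 7/36; P(X+Y=3) = (1/2)×(1/3) + (1/4)×(1/9) + (1/4)×(1/3) = 1/6 + 1/36 + 1/12 = 5/18; P(X+Y=4) = (1/4)×(1/3) + (1/4)×(1/9) = 1/12 + 1/36 = 1/9; P(X+Y=5) = (1/4)×(1/3) = 1/12. PMF: [1/9, 2/9, 7/36, 5/18, 1/9, 1/12] (sums to 1 ✓)

[1/9, 2/9, 7/36, 5/18, 1/9, 1/12]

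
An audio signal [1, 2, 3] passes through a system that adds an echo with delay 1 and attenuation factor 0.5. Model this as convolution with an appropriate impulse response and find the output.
Direct-path + delayed-attenuated-path model → impulse response h = [1, 0.5] (1 at lag 0, 0.5 at lag 1). Output y[n] = x[n] + 0.5·x[n - 1] (with x[n] = 0 outside 0..2): y[0] = 1 + 0.5×0 = 1; y[1] = 2 + 0.5×1 = 2.5; y[2] = 3 + 0.5×2 = 4.0; y[3] = 0 + 0.5×3 = 1.5. So y = [1, 2.5, 4.0, 1.5]

[1, 2.5, 4.0, 1.5]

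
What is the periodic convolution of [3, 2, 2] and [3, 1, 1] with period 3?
Use y[k] = Σ_j f[j]·g[(k-j) mod 3]. y[0] = 3×3 + 2×1 + 2×1 = 13; y[1] = 3×1 + 2×3 + 2×1 = 11; y[2] = 3×1 + 2×1 + 2×3 = 11. Result: [13, 11, 11]

[13, 11, 11]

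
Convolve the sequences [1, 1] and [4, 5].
y[0] = 1×4 = 4; y[1] = 1×5 + 1×4 = 9; y[2] = 1×5 = 5

[4, 9, 5]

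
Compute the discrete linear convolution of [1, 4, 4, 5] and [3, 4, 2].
y[0] = 1×3 = 3; y[1] = 1×4 + 4×3 = 16; y[2] = 1×2 + 4×4 + 4×3 = 30; y[3] = 4×2 + 4×4 + 5×3 = 39; y[4] = 4×2 + 5×4 = 28; y[5] = 5×2 = 10

[3, 16, 30, 39, 28, 10]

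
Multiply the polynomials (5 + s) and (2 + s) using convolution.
Ascending coefficients: a = [5, 1], b = [2, 1]. c[0] = 5×2 = 10; c[1] = 5×1 + 1×2 = 7; c[2] = 1×1 = 1. Result coefficients: [10, 7, 1] → 10 + 7s + s^2

10 + 7s + s^2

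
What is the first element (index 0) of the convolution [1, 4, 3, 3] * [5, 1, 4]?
Use y[k] = Σ_i a[i]·b[k-i] at k=0. y[0] = 1×5 = 5

5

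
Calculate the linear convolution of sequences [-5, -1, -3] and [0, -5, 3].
y[0] = -5×0 = 0; y[1] = -5×-5 + -1×0 = 25; y[2] = -5×3 + -1×-5 + -3×0 = -10; y[3] = -1×3 + -3×-5 = 12; y[4] = -3×3 = -9

[0, 25, -10, 12, -9]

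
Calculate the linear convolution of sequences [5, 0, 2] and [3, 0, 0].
y[0] = 5×3 = 15; y[1] = 5×0 + 0×3 = 0; y[2] = 5×0 + 0×0 + 2×3 = 6; y[3] = 0×0 + 2×0 = 0; y[4] = 2×0 = 0

[15, 0, 6, 0, 0]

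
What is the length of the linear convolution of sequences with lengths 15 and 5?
Linear/full convolution length: m + n - 1 = 15 + 5 - 1 = 19

19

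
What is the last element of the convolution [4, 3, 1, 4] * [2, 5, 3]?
Use y[k] = Σ_i a[i]·b[k-i] at k=5. y[5] = 4×3 = 12

12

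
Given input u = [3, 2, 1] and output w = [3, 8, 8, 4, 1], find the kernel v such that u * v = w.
Output length 5 = len(u) + len(v) - 1 ⇒ len(v) = 3. Solve v forward using v[k] = (w[k] - Σ_{i≥1} u[i]·v[k-i]) / u[0]: v[0] = w[0] / u[0] = 3 / 3 = 1; v[1] = (w[1] - 2×1) / u[0] = (8 - 2×1) / 3 = 2; v[2] = (w[2] - 2×2 - 1×1) / u[0] = (8 - 2×2 - 1×1) / 3 = 1. So v = [1, 2, 1]. Forward-check [3, 2, 1] * [1, 2, 1]: w[0] = 3×1 = 3; w[1] = 3×2 + 2×1 = 8; w[2] = 3×1 + 2×2 + 1×1 = 8; w[3] = 2×1 + 1×2 = 4; w[4] = 1×1 = 1 → [3, 8, 8, 4, 1] ✓

[1, 2, 1]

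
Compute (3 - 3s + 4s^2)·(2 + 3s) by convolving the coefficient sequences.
Ascending coefficients: a = [3, -3, 4], b = [2, 3]. c[0] = 3×2 = 6; c[1] = 3×3 + -3×2 = 3; c[2] = -3×3 + 4×2 = -1; c[3] = 4×3 = 12. Result coefficients: [6, 3, -1, 12] → 6 + 3s - s^2 + 12s^3

6 + 3s - s^2 + 12s^3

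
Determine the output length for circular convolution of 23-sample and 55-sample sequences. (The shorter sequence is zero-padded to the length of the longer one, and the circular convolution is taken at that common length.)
Circular convolution (zero-padding the shorter input) has length max(m, n) = max(23, 55) = 55

55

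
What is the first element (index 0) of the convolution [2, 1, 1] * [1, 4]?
Use y[k] = Σ_i a[i]·b[k-i] at k=0. y[0] = 2×1 = 2

2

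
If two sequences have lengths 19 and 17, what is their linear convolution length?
Linear/full convolution length: m + n - 1 = 19 + 17 - 1 = 35

35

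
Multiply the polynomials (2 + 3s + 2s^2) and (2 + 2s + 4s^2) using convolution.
Ascending coefficients: a = [2, 3, 2], b = [2, 2, 4]. c[0] = 2×2 = 4; c[1] = 2×2 + 3×2 = 10; c[2] = 2×4 + 3×2 + 2×2 = 18; c[3] = 3×4 + 2×2 = 16; c[4] = 2×4 = 8. Result coefficients: [4, 10, 18, 16, 8] → 4 + 10s + 18s^2 + 16s^3 + 8s^4

4 + 10s + 18s^2 + 16s^3 + 8s^4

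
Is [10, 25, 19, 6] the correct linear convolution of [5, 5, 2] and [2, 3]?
Recompute linear convolution of [5, 5, 2] and [2, 3]: y[0] = 5×2 = 10; y[1] = 5×3 + 5×2 = 25; y[2] = 5×3 + 2×2 = 19; y[3] = 2×3 = 6 → [10, 25, 19, 6]. Given [10, 25, 19, 6] matches, so answer: Yes

Yes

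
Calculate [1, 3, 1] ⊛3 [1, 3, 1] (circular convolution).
Use y[k] = Σ_j f[j]·g[(k-j) mod 3]. y[0] = 1×1 + 3×1 + 1×3 = 7; y[1] = 1×3 + 3×1 + 1×1 = 7; y[2] = 1×1 + 3×3 + 1×1 = 11. Result: [7, 7, 11]

[7, 7, 11]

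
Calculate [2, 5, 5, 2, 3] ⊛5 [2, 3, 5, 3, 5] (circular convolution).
Use y[k] = Σ_j f[j]·g[(k-j) mod 5]. y[0] = 2×2 + 5×5 + 5×3 + 2×5 + 3×3 = 63; y[1] = 2×3 + 5×2 + 5×5 + 2×3 + 3×5 = 62; y[2] = 2×5 + 5×3 + 5×2 + 2×5 + 3×3 = 54; y[3] = 2×3 + 5×5 + 5×3 + 2×2 + 3×5 = 65; y[4] = 2×5 + 5×3 + 5×5 + 2×3 + 3×2 = 62. Result: [63, 62, 54, 65, 62]

[63, 62, 54, 65, 62]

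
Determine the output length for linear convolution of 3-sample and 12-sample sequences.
Linear/full convolution length: m + n - 1 = 3 + 12 - 1 = 14

14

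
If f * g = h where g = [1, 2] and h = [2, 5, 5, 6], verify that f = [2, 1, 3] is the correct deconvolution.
Forward-compute [2, 1, 3] * [1, 2]: h[0] = 2×1 = 2; h[1] = 2×2 + 1×1 = 5; h[2] = 1×2 + 3×1 = 5; h[3] = 3×2 = 6 → [2, 5, 5, 6]. Matches given h = [2, 5, 5, 6], so verified.

Verified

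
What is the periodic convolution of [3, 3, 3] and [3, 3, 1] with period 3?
Use y[k] = Σ_j s[j]·t[(k-j) mod 3]. y[0] = 3×3 + 3×1 + 3×3 = 21; y[1] = 3×3 + 3×3 + 3×1 = 21; y[2] = 3×1 + 3×3 + 3×3 = 21. Result: [21, 21, 21]

[21, 21, 21]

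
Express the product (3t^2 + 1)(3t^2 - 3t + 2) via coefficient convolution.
Ascending coefficients: a = [1, 0, 3], b = [2, -3, 3]. c[0] = 1×2 = 2; c[1] = 1×-3 + 0×2 = -3; c[2] = 1×3 + 0×-3 + 3×2 = 9; c[3] = 0×3 + 3×-3 = -9; c[4] = 3×3 = 9. Result coefficients: [2, -3, 9, -9, 9] → 9t^4 - 9t^3 + 9t^2 - 3t + 2

9t^4 - 9t^3 + 9t^2 - 3t + 2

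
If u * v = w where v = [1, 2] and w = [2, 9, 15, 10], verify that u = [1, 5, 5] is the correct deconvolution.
Forward-compute [1, 5, 5] * [1, 2]: w[0] = 1×1 = 1; w[1] = 1×2 + 5×1 = 7; w[2] = 5×2 + 5×1 = 15; w[3] = 5×2 = 10 → [1, 7, 15, 10]. Does not match given w = [2, 9, 15, 10].

Not verified. [1, 5, 5] * [1, 2] = [1, 7, 15, 10], which differs from [2, 9, 15, 10] at index 0.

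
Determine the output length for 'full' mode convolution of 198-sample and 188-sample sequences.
Linear/full convolution length: m + n - 1 = 198 + 188 - 1 = 385

385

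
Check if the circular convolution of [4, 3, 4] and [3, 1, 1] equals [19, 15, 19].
Recompute circular convolution of [4, 3, 4] and [3, 1, 1]: y[0] = 4×3 + 3×1 + 4×1 = 19; y[1] = 4×1 + 3×3 + 4×1 = 17; y[2] = 4×1 + 3×1 + 4×3 = 19 → [19, 17, 19]. Compare to given [19, 15, 19]: they differ at index 1: given 15, correct 17, so answer: No

No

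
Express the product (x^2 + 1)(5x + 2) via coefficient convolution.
Ascending coefficients: a = [1, 0, 1], b = [2, 5]. c[0] = 1×2 = 2; c[1] = 1×5 + 0×2 = 5; c[2] = 0×5 + 1×2 = 2; c[3] = 1×5 = 5. Result coefficients: [2, 5, 2, 5] → 5x^3 + 2x^2 + 5x + 2

5x^3 + 2x^2 + 5x + 2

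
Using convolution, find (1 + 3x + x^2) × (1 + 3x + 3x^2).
Ascending coefficients: a = [1, 3, 1], b = [1, 3, 3]. c[0] = 1×1 = 1; c[1] = 1×3 + 3×1 = 6; c[2] = 1×3 + 3×3 + 1×1 = 13; c[3] = 3×3 + 1×3 = 12; c[4] = 1×3 = 3. Result coefficients: [1, 6, 13, 12, 3] → 1 + 6x + 13x^2 + 12x^3 + 3x^4

1 + 6x + 13x^2 + 12x^3 + 3x^4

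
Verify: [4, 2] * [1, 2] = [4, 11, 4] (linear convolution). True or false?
Recompute linear convolution of [4, 2] and [1, 2]: y[0] = 4×1 = 4; y[1] = 4×2 + 2×1 = 10; y[2] = 2×2 = 4 → [4, 10, 4]. Compare to given [4, 11, 4]: they differ at index 1: given 11, correct 10, so answer: No

No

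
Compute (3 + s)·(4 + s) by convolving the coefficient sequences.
Ascending coefficients: a = [3, 1], b = [4, 1]. c[0] = 3×4 = 12; c[1] = 3×1 + 1×4 = 7; c[2] = 1×1 = 1. Result coefficients: [12, 7, 1] → 12 + 7s + s^2

12 + 7s + s^2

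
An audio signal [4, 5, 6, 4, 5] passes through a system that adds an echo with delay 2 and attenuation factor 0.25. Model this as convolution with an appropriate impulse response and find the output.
Direct-path + delayed-attenuated-path model → impulse response h = [1, 0, 0.25] (1 at lag 0, 0.25 at lag 2). Output y[n] = x[n] + 0.25·x[n - 2] (with x[n] = 0 outside 0..4): y[0] = 4 + 0.25×0 = 4; y[1] = 5 + 0.25×0 = 5; y[2] = 6 + 0.25×4 = 7.0; y[3] = 4 + 0.25×5 = 5.25; y[4] = 5 + 0.25×6 = 6.5; y[5] = 0 + 0.25×4 = 1.0; y[6] = 0 + 0.25×5 = 1.25. So y = [4, 5, 7.0, 5.25, 6.5, 1.0, 1.25]

[4, 5, 7.0, 5.25, 6.5, 1.0, 1.25]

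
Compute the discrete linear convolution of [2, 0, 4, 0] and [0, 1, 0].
y[0] = 2×0 = 0; y[1] = 2×1 + 0×0 = 2; y[2] = 2×0 + 0×1 + 4×0 = 0; y[3] = 0×0 + 4×1 + 0×0 = 4; y[4] = 4×0 + 0×1 = 0; y[5] = 0×0 = 0

[0, 2, 0, 4, 0, 0]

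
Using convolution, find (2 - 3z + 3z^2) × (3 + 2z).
Ascending coefficients: a = [2, -3, 3], b = [3, 2]. c[0] = 2×3 = 6; c[1] = 2×2 + -3×3 = -5; c[2] = -3×2 + 3×3 = 3; c[3] = 3×2 = 6. Result coefficients: [6, -5, 3, 6] → 6 - 5z + 3z^2 + 6z^3

6 - 5z + 3z^2 + 6z^3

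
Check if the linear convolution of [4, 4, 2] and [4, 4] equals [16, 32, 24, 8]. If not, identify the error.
Recompute linear convolution of [4, 4, 2] and [4, 4]: y[0] = 4×4 = 16; y[1] = 4×4 + 4×4 = 32; y[2] = 4×4 + 2×4 = 24; y[3] = 2×4 = 8 → [16, 32, 24, 8]. Given [16, 32, 24, 8] matches, so answer: Yes

Yes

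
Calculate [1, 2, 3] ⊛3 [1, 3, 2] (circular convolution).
Use y[k] = Σ_j a[j]·b[(k-j) mod 3]. y[0] = 1×1 + 2×2 + 3×3 = 14; y[1] = 1×3 + 2×1 + 3×2 = 11; y[2] = 1×2 + 2×3 + 3×1 = 11. Result: [14, 11, 11]

[14, 11, 11]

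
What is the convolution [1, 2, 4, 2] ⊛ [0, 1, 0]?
y[0] = 1×0 = 0; y[1] = 1×1 + 2×0 = 1; y[2] = 1×0 + 2×1 + 4×0 = 2; y[3] = 2×0 + 4×1 + 2×0 = 4; y[4] = 4×0 + 2×1 = 2; y[5] = 2×0 = 0

[0, 1, 2, 4, 2, 0]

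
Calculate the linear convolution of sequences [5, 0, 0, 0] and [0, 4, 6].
y[0] = 5×0 = 0; y[1] = 5×4 + 0×0 = 20; y[2] = 5×6 + 0×4 + 0×0 = 30; y[3] = 0×6 + 0×4 + 0×0 = 0; y[4] = 0×6 + 0×4 = 0; y[5] = 0×6 = 0

[0, 20, 30, 0, 0, 0]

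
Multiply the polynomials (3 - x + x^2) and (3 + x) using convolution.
Ascending coefficients: a = [3, -1, 1], b = [3, 1]. c[0] = 3×3 = 9; c[1] = 3×1 + -1×3 = 0; c[2] = -1×1 + 1×3 = 2; c[3] = 1×1 = 1. Result coefficients: [9, 0, 2, 1] → 9 + 2x^2 + x^3

9 + 2x^2 + x^3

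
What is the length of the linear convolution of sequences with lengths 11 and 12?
Linear/full convolution length: m + n - 1 = 11 + 12 - 1 = 22

22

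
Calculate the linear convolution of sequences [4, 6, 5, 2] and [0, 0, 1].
y[0] = 4×0 = 0; y[1] = 4×0 + 6×0 = 0; y[2] = 4×1 + 6×0 + 5×0 = 4; y[3] = 6×1 + 5×0 + 2×0 = 6; y[4] = 5×1 + 2×0 = 5; y[5] = 2×1 = 2

[0, 0, 4, 6, 5, 2]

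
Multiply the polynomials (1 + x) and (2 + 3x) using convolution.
Ascending coefficients: a = [1, 1], b = [2, 3]. c[0] = 1×2 = 2; c[1] = 1×3 + 1×2 = 5; c[2] = 1×3 = 3. Result coefficients: [2, 5, 3] → 2 + 5x + 3x^2

2 + 5x + 3x^2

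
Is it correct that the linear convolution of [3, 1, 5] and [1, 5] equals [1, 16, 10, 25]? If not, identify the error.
Recompute linear convolution of [3, 1, 5] and [1, 5]: y[0] = 3×1 = 3; y[1] = 3×5 + 1×1 = 16; y[2] = 1×5 + 5×1 = 10; y[3] = 5×5 = 25 → [3, 16, 10, 25]. Compare to given [1, 16, 10, 25]: they differ at index 0: given 1, correct 3, so answer: No

No. Error at index 0: given 1, correct 3.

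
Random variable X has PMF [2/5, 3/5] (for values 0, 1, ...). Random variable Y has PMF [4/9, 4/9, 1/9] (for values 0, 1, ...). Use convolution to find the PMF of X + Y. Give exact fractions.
P(X+Y=k) = Σ_i P(X=i)·P(Y=k-i) — a convolution of [2/5, 3/5] and [4/9, 4/9, 1/9]. P(X+Y=0) = (2/5)×(4/9) = 8/45; P(X+Y=1) = (2/5)×(4/9) + (3/5)×(4/9) = 8/45 + 4/15 = 4/9; P(X+Y=2) = (2/5)×(1/9) + (3/5)×(4/9) = 2/45 + 4/15 = 14/45; P(X+Y=3) = (3/5)×(1/9) = 1/15. PMF: [8/45, 4/9, 14/45, 1/15] (sums to 1 ✓)

[8/45, 4/9, 14/45, 1/15]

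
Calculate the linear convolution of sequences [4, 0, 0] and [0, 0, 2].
y[0] = 4×0 = 0; y[1] = 4×0 + 0×0 = 0; y[2] = 4×2 + 0×0 + 0×0 = 8; y[3] = 0×2 + 0×0 = 0; y[4] = 0×2 = 0

[0, 0, 8, 0, 0]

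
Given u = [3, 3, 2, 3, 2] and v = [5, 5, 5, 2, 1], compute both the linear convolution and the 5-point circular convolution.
Linear: y_lin[0] = 3×5 = 15; y_lin[1] = 3×5 + 3×5 = 30; y_lin[2] = 3×5 + 3×5 + 2×5 = 40; y_lin[3] = 3×2 + 3×5 + 2×5 + 3×5 = 46; y_lin[4] = 3×1 + 3×2 + 2×5 + 3×5 + 2×5 = 44; y_lin[5] = 3×1 + 2×2 + 3×5 + 2×5 = 32; y_lin[6] = 2×1 + 3×2 + 2×5 = 18; y_lin[7] = 3×1 + 2×2 = 7; y_lin[8] = 2×1 = 2 → [15, 30, 40, 46, 44, 32, 18, 7, 2]. Circular (length 5): y[0] = 3×5 + 3×1 + 2×2 + 3×5 + 2×5 = 47; y[1] = 3×5 + 3×5 + 2×1 + 3×2 + 2×5 = 48; y[2] = 3×5 + 3×5 + 2×5 + 3×1 + 2×2 = 47; y[3] = 3×2 + 3×5 + 2×5 + 3×5 + 2×1 = 48; y[4] = 3×1 + 3×2 + 2×5 + 3×5 + 2×5 = 44 → [47, 48, 47, 48, 44]

Linear: [15, 30, 40, 46, 44, 32, 18, 7, 2], Circular: [47, 48, 47, 48, 44]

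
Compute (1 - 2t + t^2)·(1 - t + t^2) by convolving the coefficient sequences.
Ascending coefficients: a = [1, -2, 1], b = [1, -1, 1]. c[0] = 1×1 = 1; c[1] = 1×-1 + -2×1 = -3; c[2] = 1×1 + -2×-1 + 1×1 = 4; c[3] = -2×1 + 1×-1 = -3; c[4] = 1×1 = 1. Result coefficients: [1, -3, 4, -3, 1] → 1 - 3t + 4t^2 - 3t^3 + t^4

1 - 3t + 4t^2 - 3t^3 + t^4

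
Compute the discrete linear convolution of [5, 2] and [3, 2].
y[0] = 5×3 = 15; y[1] = 5×2 + 2×3 = 16; y[2] = 2×2 = 4

[15, 16, 4]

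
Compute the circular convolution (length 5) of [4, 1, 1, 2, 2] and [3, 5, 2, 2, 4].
Use y[k] = Σ_j a[j]·b[(k-j) mod 5]. y[0] = 4×3 + 1×4 + 1×2 + 2×2 + 2×5 = 32; y[1] = 4×5 + 1×3 + 1×4 + 2×2 + 2×2 = 35; y[2] = 4×2 + 1×5 + 1×3 + 2×4 + 2×2 = 28; y[3] = 4×2 + 1×2 + 1×5 + 2×3 + 2×4 = 29; y[4] = 4×4 + 1×2 + 1×2 + 2×5 + 2×3 = 36. Result: [32, 35, 28, 29, 36]

[32, 35, 28, 29, 36]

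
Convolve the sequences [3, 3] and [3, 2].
y[0] = 3×3 = 9; y[1] = 3×2 + 3×3 = 15; y[2] = 3×2 = 6

[9, 15, 6]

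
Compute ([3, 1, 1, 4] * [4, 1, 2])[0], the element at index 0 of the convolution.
Use y[k] = Σ_i a[i]·b[k-i] at k=0. y[0] = 3×4 = 12

12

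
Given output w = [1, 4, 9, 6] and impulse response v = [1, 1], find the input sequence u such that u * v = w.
Deconvolve w=[1, 4, 9, 6] by v=[1, 1]. Since v[0]=1, solve forward: u[0] = w[0] / 1 = 1; u[1] = (w[1] - 1×1) / 1 = 3; u[2] = (w[2] - 3×1) / 1 = 6. So u = [1, 3, 6]. Check by forward convolution: w[0] = 1×1 = 1; w[1] = 1×1 + 3×1 = 4; w[2] = 3×1 + 6×1 = 9; w[3] = 6×1 = 6

[1, 3, 6]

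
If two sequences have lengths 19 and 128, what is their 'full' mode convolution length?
Linear/full convolution length: m + n - 1 = 19 + 128 - 1 = 146

146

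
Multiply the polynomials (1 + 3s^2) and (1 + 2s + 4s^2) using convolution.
Ascending coefficients: a = [1, 0, 3], b = [1, 2, 4]. c[0] = 1×1 = 1; c[1] = 1×2 + 0×1 = 2; c[2] = 1×4 + 0×2 + 3×1 = 7; c[3] = 0×4 + 3×2 = 6; c[4] = 3×4 = 12. Result coefficients: [1, 2, 7, 6, 12] → 1 + 2s + 7s^2 + 6s^3 + 12s^4

1 + 2s + 7s^2 + 6s^3 + 12s^4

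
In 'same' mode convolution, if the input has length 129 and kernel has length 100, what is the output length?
'Same' mode returns an output with the same length as the input: 129

129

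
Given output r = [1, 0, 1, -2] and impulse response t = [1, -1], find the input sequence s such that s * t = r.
Deconvolve r=[1, 0, 1, -2] by t=[1, -1]. Since t[0]=1, solve forward: s[0] = r[0] / 1 = 1; s[1] = (r[1] - 1×-1) / 1 = 1; s[2] = (r[2] - 1×-1) / 1 = 2. So s = [1, 1, 2]. Check by forward convolution: r[0] = 1×1 = 1; r[1] = 1×-1 + 1×1 = 0; r[2] = 1×-1 + 2×1 = 1; r[3] = 2×-1 = -2

[1, 1, 2]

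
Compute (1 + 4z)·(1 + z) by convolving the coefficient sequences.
Ascending coefficients: a = [1, 4], b = [1, 1]. c[0] = 1×1 = 1; c[1] = 1×1 + 4×1 = 5; c[2] = 4×1 = 4. Result coefficients: [1, 5, 4] → 1 + 5z + 4z^2

1 + 5z + 4z^2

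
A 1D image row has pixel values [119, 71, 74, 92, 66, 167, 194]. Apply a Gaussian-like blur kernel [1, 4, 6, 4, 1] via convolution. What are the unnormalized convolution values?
Convolve image row [119, 71, 74, 92, 66, 167, 194] with kernel [1, 4, 6, 4, 1]: y[0] = 119×1 = 119; y[1] = 119×4 + 71×1 = 547; y[2] = 119×6 + 71×4 + 74×1 = 1072; y[3] = 119×4 + 71×6 + 74×4 + 92×1 = 1290; y[4] = 119×1 + 71×4 + 74×6 + 92×4 + 66×1 = 1281; y[5] = 71×1 + 74×4 + 92×6 + 66×4 + 167×1 = 1350; y[6] = 74×1 + 92×4 + 66×6 + 167×4 + 194×1 = 1700; y[7] = 92×1 + 66×4 + 167×6 + 194×4 = 2134; y[8] = 66×1 + 167×4 + 194×6 = 1898; y[9] = 167×1 + 194×4 = 943; y[10] = 194×1 = 194 → [119, 547, 1072, 1290, 1281, 1350, 1700, 2134, 1898, 943, 194]. Normalization factor = sum(kernel) = 16.

[119, 547, 1072, 1290, 1281, 1350, 1700, 2134, 1898, 943, 194]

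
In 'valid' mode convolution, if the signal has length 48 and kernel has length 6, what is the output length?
'Valid' mode counts only positions where the kernel fully overlaps the signal: m - n + 1 = 48 - 6 + 1 = 43

43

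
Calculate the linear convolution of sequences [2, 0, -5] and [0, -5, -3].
y[0] = 2×0 = 0; y[1] = 2×-5 + 0×0 = -10; y[2] = 2×-3 + 0×-5 + -5×0 = -6; y[3] = 0×-3 + -5×-5 = 25; y[4] = -5×-3 = 15

[0, -10, -6, 25, 15]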